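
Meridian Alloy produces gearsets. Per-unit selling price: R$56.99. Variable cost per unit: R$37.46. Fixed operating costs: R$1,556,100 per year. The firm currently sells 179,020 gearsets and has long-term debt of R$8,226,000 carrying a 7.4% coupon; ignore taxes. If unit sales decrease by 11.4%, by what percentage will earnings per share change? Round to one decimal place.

Contribution at this volume is 179,020 × R$19.53 = R$3,496,260.60.
Subtracting fixed costs: EBIT = R$3,496,260.60 − R$1,556,100 = R$1,940,160.60.
After interest of R$608,724.00, pre-tax earnings = R$1,331,436.60.
DCL = total CM / (EBIT − I) = R$3,496,260.60 / R$1,331,436.60 = 2.6259.
%ΔEPS = DCL × %ΔSales = 2.6259 × -11.4% = -29.9%.

-29.9%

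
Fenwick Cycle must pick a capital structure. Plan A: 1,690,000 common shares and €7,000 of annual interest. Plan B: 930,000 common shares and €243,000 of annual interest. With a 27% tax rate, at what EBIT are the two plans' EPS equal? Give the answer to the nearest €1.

At indifference, (EBIT − 7,000)(1 − t)/1,690,000 = (EBIT − 243,000)(1 − t)/930,000.
The (1 − t) factor cancels: (EBIT − 7,000) × 930,000 = (EBIT − 243,000) × 1,690,000.
Solving, EBIT = (243,000·1,690,000 − 7,000·930,000) / (1,690,000 − 930,000) = 404,160,000,000 / 760,000 = 531,789.47.

€531,789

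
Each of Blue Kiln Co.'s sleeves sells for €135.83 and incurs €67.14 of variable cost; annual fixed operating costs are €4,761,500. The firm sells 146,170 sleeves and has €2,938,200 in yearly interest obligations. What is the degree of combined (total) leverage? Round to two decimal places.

At 146,170 units, contribution = 146,170 × €68.69 = €10,040,417.30.
Subtracting fixed costs: EBIT = €10,040,417.30 − €4,761,500 = €5,278,917.30. Interest = €2,938,200.00.
DOL = €10,040,417.30 ÷ €5,278,917.30 = 1.9020; DFL = €5,278,917.30 ÷ €2,340,717.30 = 2.2553.
Combined leverage = 1.9020 × 2.2553 = 4.2896.

4.29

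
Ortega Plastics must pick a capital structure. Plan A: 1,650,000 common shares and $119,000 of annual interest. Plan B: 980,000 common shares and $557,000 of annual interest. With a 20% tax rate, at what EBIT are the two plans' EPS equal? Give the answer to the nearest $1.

Set EPS_A = EPS_B: (EBIT − $119,000)(1 − 0.20) ÷ 1,650,000 = (EBIT − $557,000)(1 − 0.20) ÷ 980,000.
The (1 − t) factor cancels: (EBIT − 119,000) × 980,000 = (EBIT − 557,000) × 1,650,000.
Solving, EBIT = (557,000·1,650,000 − 119,000·980,000) / (1,650,000 − 980,000) = 802,430,000,000 / 670,000 = 1,197,656.72.

$1,197,657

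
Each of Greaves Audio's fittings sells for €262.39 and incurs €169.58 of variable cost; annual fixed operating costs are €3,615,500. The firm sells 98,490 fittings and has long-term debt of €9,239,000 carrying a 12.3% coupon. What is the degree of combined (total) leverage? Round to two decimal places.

2.08

Total contribution margin = 98,490 × €92.81 = €9,140,856.90.
Subtracting fixed costs: EBIT = €9,140,856.90 − €3,615,500 = €5,525,356.90. Interest = €1,136,397.00.
DOL = €9,140,856.90 ÷ €5,525,356.90 = 1.6543; DFL = €5,525,356.90 ÷ €4,388,959.90 = 1.2589.
DCL = DOL × DFL = 1.6543 × 1.2589 = 2.0826.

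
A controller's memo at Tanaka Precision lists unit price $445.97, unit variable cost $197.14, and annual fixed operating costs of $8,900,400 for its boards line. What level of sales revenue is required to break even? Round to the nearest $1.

Contribution margin per unit = $445.97 − $197.14 = $248.83, a CM ratio of $248.83 ÷ $445.97 = 0.5580.
Break-even sales = FC ÷ CM ratio = $8,900,400 × $445.97 / $248.83 = $15,951,900.

$15,951,900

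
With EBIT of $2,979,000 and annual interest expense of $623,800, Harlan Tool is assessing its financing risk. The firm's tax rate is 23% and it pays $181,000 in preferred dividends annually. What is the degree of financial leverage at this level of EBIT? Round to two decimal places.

1.41

Annual interest charges come to $623,800.00.
Preferred dividends grossed up pre-tax: $181,000 / (1 − 0.23) = $235,064.94.
DFL = EBIT ÷ [EBIT − I − D_p/(1−t)] = $2,979,000 ÷ [$2,979,000 − $623,800.00 − $235,064.94] = $2,979,000 ÷ $2,120,135.06 = 1.4051.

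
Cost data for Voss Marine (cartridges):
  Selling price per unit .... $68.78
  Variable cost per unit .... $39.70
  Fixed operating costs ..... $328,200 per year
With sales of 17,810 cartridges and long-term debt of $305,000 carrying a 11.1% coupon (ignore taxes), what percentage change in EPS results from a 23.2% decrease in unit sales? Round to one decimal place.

-77.1%

At 17,810 units, contribution = 17,810 × $29.08 = $517,914.80.
Subtracting fixed costs: EBIT = $517,914.80 − $328,200 = $189,714.80.
After interest of $33,855.00, pre-tax earnings = $155,859.80.
Degree of combined leverage = contribution ÷ (EBIT − I) = $517,914.80 ÷ $155,859.80 = 3.3230.
%ΔEPS = DCL × %ΔSales = 3.3230 × -23.2% = -77.1%.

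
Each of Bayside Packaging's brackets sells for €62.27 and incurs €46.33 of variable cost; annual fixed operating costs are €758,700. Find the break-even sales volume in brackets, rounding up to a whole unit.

47,598 brackets

Contribution margin per unit = €62.27 − €46.33 = €15.94.
Break-even Q = €758,700 / €15.94 = 47,597.24 → 47,598 brackets.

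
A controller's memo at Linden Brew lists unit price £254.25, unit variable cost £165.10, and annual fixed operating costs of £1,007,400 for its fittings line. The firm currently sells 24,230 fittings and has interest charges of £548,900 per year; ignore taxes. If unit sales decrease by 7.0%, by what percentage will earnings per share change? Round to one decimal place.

-25.0%

At 24,230 units, contribution = 24,230 × £89.15 = £2,160,104.50.
Operating income = contribution − fixed costs = £2,160,104.50 − £1,007,400 = £1,152,704.50.
Interest = £548,900.00, so EBIT − I = £603,804.50.
DCL = total CM / (EBIT − I) = £2,160,104.50 / £603,804.50 = 3.5775.
EPS therefore changes by 3.5775 × (-7.0%) = -25.0%.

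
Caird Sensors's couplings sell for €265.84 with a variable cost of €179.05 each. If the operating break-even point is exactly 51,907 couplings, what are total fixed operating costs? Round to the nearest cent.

Unit CM = price − variable cost = €265.84 − €179.05 = €86.79.
Fixed costs = break-even units × CM = 51,907 × €86.79 = €4,505,008.53.

€4,505,008.53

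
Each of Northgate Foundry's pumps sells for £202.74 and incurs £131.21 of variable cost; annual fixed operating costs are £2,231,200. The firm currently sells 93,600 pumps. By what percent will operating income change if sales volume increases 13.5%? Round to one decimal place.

Contribution at this volume is 93,600 × £71.53 = £6,695,208.00.
Operating income = contribution − fixed costs = £6,695,208.00 − £2,231,200 = £4,464,008.00.
Degree of operating leverage = £6,695,208.00 / £4,464,008.00 = 1.4998.
%ΔEBIT = DOL × %ΔSales = 1.4998 × +13.5% = +20.2%.

+20.2%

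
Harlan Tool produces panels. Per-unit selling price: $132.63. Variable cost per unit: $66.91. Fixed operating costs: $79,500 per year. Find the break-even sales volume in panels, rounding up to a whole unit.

1,210 panels

Each unit contributes $132.63 − $66.91 = $65.72.
Units to break even: $79,500 ÷ $65.72 = 1,209.68, rounded up to 1,210.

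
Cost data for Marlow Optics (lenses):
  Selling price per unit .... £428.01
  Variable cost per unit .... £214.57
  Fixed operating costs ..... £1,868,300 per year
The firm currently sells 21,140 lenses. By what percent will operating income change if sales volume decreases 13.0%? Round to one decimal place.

Total contribution margin = 21,140 × £213.44 = £4,512,121.60.
Subtracting fixed costs: EBIT = £4,512,121.60 − £1,868,300 = £2,643,821.60.
Degree of operating leverage = £4,512,121.60 / £2,643,821.60 = 1.7067.
%ΔEBIT = DOL × %ΔSales = 1.7067 × -13.0% = -22.2%.

-22.2%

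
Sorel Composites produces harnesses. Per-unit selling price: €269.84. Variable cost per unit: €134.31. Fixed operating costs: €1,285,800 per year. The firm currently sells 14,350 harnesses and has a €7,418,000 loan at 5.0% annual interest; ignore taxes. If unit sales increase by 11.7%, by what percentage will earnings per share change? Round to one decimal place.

Contribution at this volume is 14,350 × €135.53 = €1,944,855.50.
EBIT = €1,944,855.50 − €1,285,800 = €659,055.50.
After interest of €370,900.00, pre-tax earnings = €288,155.50.
Degree of combined leverage = contribution ÷ (EBIT − I) = €1,944,855.50 ÷ €288,155.50 = 6.7493.
EPS therefore changes by 6.7493 × (+11.7%) = +79.0%.

+79.0%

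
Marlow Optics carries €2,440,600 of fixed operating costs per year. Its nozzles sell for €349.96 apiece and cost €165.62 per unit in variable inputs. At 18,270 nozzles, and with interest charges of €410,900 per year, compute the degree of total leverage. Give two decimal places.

Contribution at this volume is 18,270 × €184.34 = €3,367,891.80.
Subtracting fixed costs: EBIT = €3,367,891.80 − €2,440,600 = €927,291.80. Interest = €410,900.00.
DOL = €3,367,891.80 ÷ €927,291.80 = 3.6320; DFL = €927,291.80 ÷ €516,391.80 = 1.7957.
Combined leverage = 3.6320 × 1.7957 = 6.5220.

6.52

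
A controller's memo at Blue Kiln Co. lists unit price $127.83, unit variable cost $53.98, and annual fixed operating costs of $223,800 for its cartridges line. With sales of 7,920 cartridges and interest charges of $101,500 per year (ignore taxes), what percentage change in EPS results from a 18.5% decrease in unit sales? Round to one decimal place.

Total contribution margin = 7,920 × $73.85 = $584,892.00.
EBIT = $584,892.00 − $223,800 = $361,092.00.
Interest = $101,500.00, so EBIT − I = $259,592.00.
Degree of combined leverage = contribution ÷ (EBIT − I) = $584,892.00 ÷ $259,592.00 = 2.2531.
%ΔEPS = DCL × %ΔSales = 2.2531 × -18.5% = -41.7%.

-41.7%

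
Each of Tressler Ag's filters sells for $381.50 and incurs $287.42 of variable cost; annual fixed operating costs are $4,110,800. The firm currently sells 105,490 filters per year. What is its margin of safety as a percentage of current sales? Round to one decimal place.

58.6%

Each unit contributes $381.50 − $287.42 = $94.08. Break-even units = $4,110,800 ÷ $94.08 = 43,694.73; break-even revenue = 43,694.73 × $381.50 = $16,669,538.69.
Actual sales revenue = 105,490 × $381.50 = $40,244,435.00.
Margin of safety = ($40,244,435.00 − $16,669,538.69) ÷ $40,244,435.00 = 58.6%.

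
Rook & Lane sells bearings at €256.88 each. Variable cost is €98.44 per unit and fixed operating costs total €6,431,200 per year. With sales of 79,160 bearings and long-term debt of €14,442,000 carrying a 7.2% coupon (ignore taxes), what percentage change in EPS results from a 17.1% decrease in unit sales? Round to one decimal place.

-42.3%

Total contribution margin = 79,160 × €158.44 = €12,542,110.40.
EBIT = €12,542,110.40 − €6,431,200 = €6,110,910.40.
After interest of €1,039,824.00, pre-tax earnings = €5,071,086.40.
Degree of combined leverage = contribution ÷ (EBIT − I) = €12,542,110.40 ÷ €5,071,086.40 = 2.4733.
%ΔEPS = DCL × %ΔSales = 2.4733 × -17.1% = -42.3%.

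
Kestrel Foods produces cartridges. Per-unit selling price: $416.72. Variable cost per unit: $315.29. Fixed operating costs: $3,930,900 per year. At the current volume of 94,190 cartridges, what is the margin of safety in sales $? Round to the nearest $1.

Unit CM = price − variable cost = $416.72 − $315.29 = $101.43. Break-even units = $3,930,900 ÷ $101.43 = 38,754.81; break-even revenue = 38,754.81 × $416.72 = $16,149,902.87.
Actual sales revenue = 94,190 × $416.72 = $39,250,856.80.
Margin of safety = $39,250,856.80 − $16,149,902.87 = $23,100,954.

$23,100,954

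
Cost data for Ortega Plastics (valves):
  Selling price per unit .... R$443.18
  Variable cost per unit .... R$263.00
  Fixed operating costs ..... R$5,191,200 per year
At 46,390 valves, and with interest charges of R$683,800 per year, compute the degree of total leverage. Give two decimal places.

3.37

At 46,390 units, contribution = 46,390 × R$180.18 = R$8,358,550.20.
Subtracting fixed costs: EBIT = R$8,358,550.20 − R$5,191,200 = R$3,167,350.20. Interest = R$683,800.00.
DOL = R$8,358,550.20 ÷ R$3,167,350.20 = 2.6390; DFL = R$3,167,350.20 ÷ R$2,483,550.20 = 1.2753.
DCL = DOL × DFL = 2.6390 × 1.2753 = 3.3655.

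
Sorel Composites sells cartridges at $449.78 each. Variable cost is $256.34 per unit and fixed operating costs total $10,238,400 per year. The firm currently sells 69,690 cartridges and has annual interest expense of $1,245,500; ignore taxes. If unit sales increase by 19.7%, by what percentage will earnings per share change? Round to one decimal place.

At 69,690 units, contribution = 69,690 × $193.44 = $13,480,833.60.
EBIT = $13,480,833.60 − $10,238,400 = $3,242,433.60.
Interest = $1,245,500.00, so EBIT − I = $1,996,933.60.
Degree of combined leverage = contribution ÷ (EBIT − I) = $13,480,833.60 ÷ $1,996,933.60 = 6.7508.
%ΔEPS = DCL × %ΔSales = 6.7508 × +19.7% = +133.0%.

+133.0%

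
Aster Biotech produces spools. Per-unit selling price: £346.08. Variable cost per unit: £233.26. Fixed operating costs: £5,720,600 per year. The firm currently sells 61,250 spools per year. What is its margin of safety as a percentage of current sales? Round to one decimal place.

17.2%

Contribution margin per unit = £346.08 − £233.26 = £112.82. Break-even units = £5,720,600 ÷ £112.82 = 50,705.55; break-even revenue = 50,705.55 × £346.08 = £17,548,176.28.
Current sales = 61,250 × £346.08 = £21,197,400.00.
Margin of safety = (£21,197,400.00 − £17,548,176.28) ÷ £21,197,400.00 = 17.2%.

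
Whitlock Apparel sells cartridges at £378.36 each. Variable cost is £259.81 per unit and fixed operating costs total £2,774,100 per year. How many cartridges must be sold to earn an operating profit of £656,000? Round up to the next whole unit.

28,934 cartridges

Contribution margin per unit = £378.36 − £259.81 = £118.55.
Units = (FC + target) / CM = (£2,774,100 + £656,000) / £118.55 = 28,933.78, so 28,934 cartridges.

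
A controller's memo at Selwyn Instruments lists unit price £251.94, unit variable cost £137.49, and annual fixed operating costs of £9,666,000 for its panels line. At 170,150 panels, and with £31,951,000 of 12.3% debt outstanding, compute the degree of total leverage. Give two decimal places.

Contribution at this volume is 170,150 × £114.45 = £19,473,667.50.
EBIT = £19,473,667.50 − £9,666,000 = £9,807,667.50. Interest = £3,929,973.00, so EBIT − I = £5,877,694.50.
DCL = contribution ÷ (EBIT − I) = £19,473,667.50 ÷ £5,877,694.50 = 3.3131.

3.31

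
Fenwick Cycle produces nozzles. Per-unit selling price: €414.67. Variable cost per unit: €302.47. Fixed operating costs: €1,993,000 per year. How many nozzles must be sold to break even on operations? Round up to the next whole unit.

Unit CM = price − variable cost = €414.67 − €302.47 = €112.20.
Units to break even: €1,993,000 ÷ €112.20 = 17,762.92, rounded up to 17,763.

17,763 nozzles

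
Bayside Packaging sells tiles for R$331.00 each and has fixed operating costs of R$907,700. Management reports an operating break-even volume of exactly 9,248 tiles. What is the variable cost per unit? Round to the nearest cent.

Contribution per unit must be FC / Q = R$907,700 / 9,248 = R$98.1510.
Hence VC = price − CM = R$331.00 − R$98.1510 = R$232.85.

R$232.85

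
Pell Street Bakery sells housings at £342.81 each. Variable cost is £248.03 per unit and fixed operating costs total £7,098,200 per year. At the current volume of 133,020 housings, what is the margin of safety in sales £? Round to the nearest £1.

Each unit contributes £342.81 − £248.03 = £94.78. Break-even units = £7,098,200 ÷ £94.78 = 74,891.33; break-even revenue = 74,891.33 × £342.81 = £25,673,495.91.
Actual sales revenue = 133,020 × £342.81 = £45,600,586.20.
Margin of safety = £45,600,586.20 − £25,673,495.91 = £19,927,090.

£19,927,090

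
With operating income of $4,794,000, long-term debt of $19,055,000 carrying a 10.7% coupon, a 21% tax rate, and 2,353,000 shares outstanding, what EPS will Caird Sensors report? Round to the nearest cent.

Pre-tax income = $4,794,000 − $2,038,885.00 = $2,755,115.00.
Net income = $2,755,115.00 × (1 − 0.21) = $2,176,540.85.
EPS = $2,176,540.85 ÷ 2,353,000 = $0.93.

$0.93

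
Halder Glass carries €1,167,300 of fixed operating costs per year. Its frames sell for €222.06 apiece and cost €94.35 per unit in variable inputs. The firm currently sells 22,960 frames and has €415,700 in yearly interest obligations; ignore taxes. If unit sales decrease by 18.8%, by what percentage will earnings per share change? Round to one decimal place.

-40.9%

At 22,960 units, contribution = 22,960 × €127.71 = €2,932,221.60.
EBIT = €2,932,221.60 − €1,167,300 = €1,764,921.60.
After interest of €415,700.00, pre-tax earnings = €1,349,221.60.
Degree of combined leverage = contribution ÷ (EBIT − I) = €2,932,221.60 ÷ €1,349,221.60 = 2.1733.
%ΔEPS = DCL × %ΔSales = 2.1733 × -18.8% = -40.9%.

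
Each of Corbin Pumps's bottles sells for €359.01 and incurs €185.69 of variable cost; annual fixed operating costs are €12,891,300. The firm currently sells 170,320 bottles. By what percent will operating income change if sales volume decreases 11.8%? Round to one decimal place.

Contribution at this volume is 170,320 × €173.32 = €29,519,862.40.
Subtracting fixed costs: EBIT = €29,519,862.40 − €12,891,300 = €16,628,562.40.
DOL = contribution ÷ EBIT = €29,519,862.40 ÷ €16,628,562.40 = 1.7753.
So EBIT moves 1.7753 × (-11.8%) = -20.9%.

-20.9%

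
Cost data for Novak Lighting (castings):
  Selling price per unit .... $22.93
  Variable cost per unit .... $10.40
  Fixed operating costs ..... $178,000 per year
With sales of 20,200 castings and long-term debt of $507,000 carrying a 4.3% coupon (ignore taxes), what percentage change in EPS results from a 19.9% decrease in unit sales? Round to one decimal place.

-94.5%

At 20,200 units, contribution = 20,200 × $12.53 = $253,106.00.
Operating income = contribution − fixed costs = $253,106.00 − $178,000 = $75,106.00.
After interest of $21,801.00, pre-tax earnings = $53,305.00.
DCL = total CM / (EBIT − I) = $253,106.00 / $53,305.00 = 4.7483.
EPS therefore changes by 4.7483 × (-19.9%) = -94.5%.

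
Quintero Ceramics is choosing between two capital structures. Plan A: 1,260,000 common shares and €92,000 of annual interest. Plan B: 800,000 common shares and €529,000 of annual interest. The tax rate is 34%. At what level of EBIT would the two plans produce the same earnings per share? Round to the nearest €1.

€1,289,000

At indifference, (EBIT − 92,000)(1 − t)/1,260,000 = (EBIT − 529,000)(1 − t)/800,000.
Cancelling (1 − t) and cross-multiplying: 800,000·(EBIT − 92,000) = 1,260,000·(EBIT − 529,000).
Solving, EBIT = (529,000·1,260,000 − 92,000·800,000) / (1,260,000 − 800,000) = 592,940,000,000 / 460,000 = 1,289,000.00.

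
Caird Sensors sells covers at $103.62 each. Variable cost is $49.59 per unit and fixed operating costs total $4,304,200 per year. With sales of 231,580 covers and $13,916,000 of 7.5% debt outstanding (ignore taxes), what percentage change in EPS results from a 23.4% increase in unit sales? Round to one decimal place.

+40.9%

Total contribution margin = 231,580 × $54.03 = $12,512,267.40.
Operating income = contribution − fixed costs = $12,512,267.40 − $4,304,200 = $8,208,067.40.
After interest of $1,043,700.00, pre-tax earnings = $7,164,367.40.
DCL = total CM / (EBIT − I) = $12,512,267.40 / $7,164,367.40 = 1.7465.
EPS therefore changes by 1.7465 × (+23.4%) = +40.9%.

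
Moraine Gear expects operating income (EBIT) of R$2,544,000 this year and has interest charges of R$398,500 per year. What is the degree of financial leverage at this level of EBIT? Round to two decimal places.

1.19

Annual interest charges come to R$398,500.00.
Degree of financial leverage = EBIT / (EBIT − interest) = R$2,544,000 / R$2,145,500.00 = 1.1857.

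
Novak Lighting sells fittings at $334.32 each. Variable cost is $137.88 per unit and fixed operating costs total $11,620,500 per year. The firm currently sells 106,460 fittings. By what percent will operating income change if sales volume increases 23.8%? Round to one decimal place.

+53.6%

Contribution at this volume is 106,460 × $196.44 = $20,913,002.40.
Operating income = contribution − fixed costs = $20,913,002.40 − $11,620,500 = $9,292,502.40.
DOL = contribution ÷ EBIT = $20,913,002.40 ÷ $9,292,502.40 = 2.2505.
%ΔEBIT = DOL × %ΔSales = 2.2505 × +23.8% = +53.6%.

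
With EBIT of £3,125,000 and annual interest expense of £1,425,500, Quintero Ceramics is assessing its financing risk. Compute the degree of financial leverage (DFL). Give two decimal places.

Interest = £1,425,500.00.
DFL = EBIT ÷ (EBIT − I) = £3,125,000 ÷ (£3,125,000 − £1,425,500.00) = £3,125,000 ÷ £1,699,500.00 = 1.8388.

1.84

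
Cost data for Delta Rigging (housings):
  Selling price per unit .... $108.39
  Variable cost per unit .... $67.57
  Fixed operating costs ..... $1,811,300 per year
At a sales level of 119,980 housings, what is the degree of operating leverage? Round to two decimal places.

1.59

Contribution at this volume is 119,980 × $40.82 = $4,897,583.60.
Operating income = contribution − fixed costs = $4,897,583.60 − $1,811,300 = $3,086,283.60.
Degree of operating leverage = $4,897,583.60 / $3,086,283.60 = 1.5869.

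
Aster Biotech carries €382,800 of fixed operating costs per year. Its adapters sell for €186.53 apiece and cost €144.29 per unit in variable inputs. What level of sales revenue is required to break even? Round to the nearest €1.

€1,690,428

Contribution margin per unit = €186.53 − €144.29 = €42.24, a CM ratio of €42.24 ÷ €186.53 = 0.2265.
Break-even revenue = fixed costs × price ÷ CM = €382,800 × €186.53 ÷ €42.24 = €1,690,428.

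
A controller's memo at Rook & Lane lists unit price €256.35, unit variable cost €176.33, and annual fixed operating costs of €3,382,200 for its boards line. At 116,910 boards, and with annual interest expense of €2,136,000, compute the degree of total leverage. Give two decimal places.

Total contribution margin = 116,910 × €80.02 = €9,355,138.20.
EBIT = €9,355,138.20 − €3,382,200 = €5,972,938.20. Interest = €2,136,000.00.
DOL = €9,355,138.20 ÷ €5,972,938.20 = 1.5663; DFL = €5,972,938.20 ÷ €3,836,938.20 = 1.5567.
Combined leverage = 1.5663 × 1.5567 = 2.4383.

2.44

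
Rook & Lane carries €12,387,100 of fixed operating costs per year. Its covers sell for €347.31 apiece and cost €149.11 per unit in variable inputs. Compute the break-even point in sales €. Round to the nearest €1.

CM per unit = €347.31 − €149.11 = €198.20; CM ratio = €198.20 / €347.31 = 0.5707.
Break-even revenue = fixed costs × price ÷ CM = €12,387,100 × €347.31 ÷ €198.20 = €21,706,174.

€21,706,174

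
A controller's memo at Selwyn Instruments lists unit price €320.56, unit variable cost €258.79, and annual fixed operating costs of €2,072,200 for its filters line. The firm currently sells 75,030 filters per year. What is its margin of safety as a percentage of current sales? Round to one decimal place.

55.3%

Each unit contributes €320.56 − €258.79 = €61.77. Break-even units = €2,072,200 ÷ €61.77 = 33,547.03; break-even revenue = 33,547.03 × €320.56 = €10,753,835.71.
Current sales = 75,030 × €320.56 = €24,051,616.80.
Margin of safety = (€24,051,616.80 − €10,753,835.71) ÷ €24,051,616.80 = 55.3%.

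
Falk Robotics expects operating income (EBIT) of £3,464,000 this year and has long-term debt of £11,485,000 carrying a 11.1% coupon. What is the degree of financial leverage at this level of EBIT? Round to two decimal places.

Annual interest charges come to £1,274,835.00.
Degree of financial leverage = EBIT / (EBIT − interest) = £3,464,000 / £2,189,165.00 = 1.5823.

1.58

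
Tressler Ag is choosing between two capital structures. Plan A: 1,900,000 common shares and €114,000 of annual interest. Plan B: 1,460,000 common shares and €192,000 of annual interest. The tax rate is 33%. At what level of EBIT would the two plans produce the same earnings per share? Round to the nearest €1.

€450,818

At indifference, (EBIT − 114,000)(1 − t)/1,900,000 = (EBIT − 192,000)(1 − t)/1,460,000.
Cancelling (1 − t) and cross-multiplying: 1,460,000·(EBIT − 114,000) = 1,900,000·(EBIT − 192,000).
Solving, EBIT = (192,000·1,900,000 − 114,000·1,460,000) / (1,900,000 − 1,460,000) = 198,360,000,000 / 440,000 = 450,818.18.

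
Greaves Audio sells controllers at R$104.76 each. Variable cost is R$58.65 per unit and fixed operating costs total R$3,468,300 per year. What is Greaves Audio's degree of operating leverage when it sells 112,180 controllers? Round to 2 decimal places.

3.04

Contribution at this volume is 112,180 × R$46.11 = R$5,172,619.80.
Operating income = contribution − fixed costs = R$5,172,619.80 − R$3,468,300 = R$1,704,319.80.
So DOL = total CM / EBIT = R$5,172,619.80 / R$1,704,319.80 = 3.0350.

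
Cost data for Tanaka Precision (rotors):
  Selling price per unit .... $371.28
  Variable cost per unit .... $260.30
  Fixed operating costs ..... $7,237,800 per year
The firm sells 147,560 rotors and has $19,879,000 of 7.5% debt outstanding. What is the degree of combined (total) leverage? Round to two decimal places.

2.14

Contribution at this volume is 147,560 × $110.98 = $16,376,208.80.
Subtracting fixed costs: EBIT = $16,376,208.80 − $7,237,800 = $9,138,408.80. Interest = $1,490,925.00.
DOL = $16,376,208.80 ÷ $9,138,408.80 = 1.7920; DFL = $9,138,408.80 ÷ $7,647,483.80 = 1.1950.
DCL = DOL × DFL = 1.7920 × 1.1950 = 2.1414.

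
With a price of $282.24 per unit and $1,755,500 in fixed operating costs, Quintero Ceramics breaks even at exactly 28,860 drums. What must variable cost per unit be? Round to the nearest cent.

$221.41

Contribution per unit must be FC / Q = $1,755,500 / 28,860 = $60.8281.
Variable cost per unit = $282.24 − $60.8281 = $221.41.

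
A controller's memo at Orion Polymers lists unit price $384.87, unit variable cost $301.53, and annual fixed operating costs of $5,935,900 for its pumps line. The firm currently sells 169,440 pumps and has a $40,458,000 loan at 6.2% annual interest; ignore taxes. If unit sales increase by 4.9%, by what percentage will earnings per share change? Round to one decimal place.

Total contribution margin = 169,440 × $83.34 = $14,121,129.60.
EBIT = $14,121,129.60 − $5,935,900 = $8,185,229.60.
After interest of $2,508,396.00, pre-tax earnings = $5,676,833.60.
Degree of combined leverage = contribution ÷ (EBIT − I) = $14,121,129.60 ÷ $5,676,833.60 = 2.4875.
EPS therefore changes by 2.4875 × (+4.9%) = +12.2%.

+12.2%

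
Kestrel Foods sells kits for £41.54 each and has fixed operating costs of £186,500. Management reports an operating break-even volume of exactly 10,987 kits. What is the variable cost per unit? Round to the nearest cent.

Contribution per unit must be FC / Q = £186,500 / 10,987 = £16.9746.
Variable cost per unit = £41.54 − £16.9746 = £24.57.

£24.57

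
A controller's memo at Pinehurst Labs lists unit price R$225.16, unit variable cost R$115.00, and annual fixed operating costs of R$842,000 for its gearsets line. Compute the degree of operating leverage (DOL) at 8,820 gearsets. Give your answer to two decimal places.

At 8,820 units, contribution = 8,820 × R$110.16 = R$971,611.20.
EBIT = R$971,611.20 − R$842,000 = R$129,611.20.
So DOL = total CM / EBIT = R$971,611.20 / R$129,611.20 = 7.4964.

7.50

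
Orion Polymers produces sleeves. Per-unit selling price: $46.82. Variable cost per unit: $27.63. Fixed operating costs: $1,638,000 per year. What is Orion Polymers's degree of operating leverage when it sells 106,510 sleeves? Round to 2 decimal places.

5.04

At 106,510 units, contribution = 106,510 × $19.19 = $2,043,926.90.
Subtracting fixed costs: EBIT = $2,043,926.90 − $1,638,000 = $405,926.90.
So DOL = total CM / EBIT = $2,043,926.90 / $405,926.90 = 5.0352.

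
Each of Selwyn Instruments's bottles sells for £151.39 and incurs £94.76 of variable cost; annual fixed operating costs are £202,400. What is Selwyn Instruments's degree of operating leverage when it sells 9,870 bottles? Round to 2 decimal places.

1.57

Contribution at this volume is 9,870 × £56.63 = £558,938.10.
Subtracting fixed costs: EBIT = £558,938.10 − £202,400 = £356,538.10.
DOL = contribution ÷ EBIT = £558,938.10 ÷ £356,538.10 = 1.5677.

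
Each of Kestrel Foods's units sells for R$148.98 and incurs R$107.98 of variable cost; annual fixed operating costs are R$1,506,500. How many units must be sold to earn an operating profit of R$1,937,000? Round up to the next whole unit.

Unit CM = price − variable cost = R$148.98 − R$107.98 = R$41.00.
Required volume = (fixed costs + target profit) ÷ CM = (R$1,506,500 + R$1,937,000) ÷ R$41.00 = 83,987.80, so 83,988 units.

83,988 units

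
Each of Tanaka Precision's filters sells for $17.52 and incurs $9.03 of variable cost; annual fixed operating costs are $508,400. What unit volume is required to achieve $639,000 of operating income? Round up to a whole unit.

135,148 filters

Contribution margin per unit = $17.52 − $9.03 = $8.49.
Units = (FC + target) / CM = ($508,400 + $639,000) / $8.49 = 135,147.23, so 135,148 filters.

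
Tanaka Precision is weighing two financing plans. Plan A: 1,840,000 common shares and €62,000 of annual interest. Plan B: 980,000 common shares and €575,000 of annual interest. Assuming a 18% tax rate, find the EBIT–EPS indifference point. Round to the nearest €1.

At indifference, (EBIT − 62,000)(1 − t)/1,840,000 = (EBIT − 575,000)(1 − t)/980,000.
Cancelling (1 − t) and cross-multiplying: 980,000·(EBIT − 62,000) = 1,840,000·(EBIT − 575,000).
EBIT × (1,840,000 − 980,000) = 575,000 × 1,840,000 − 62,000 × 980,000 = 997,240,000,000, so EBIT = 997,240,000,000 ÷ 860,000 = 1,159,581.40.

€1,159,581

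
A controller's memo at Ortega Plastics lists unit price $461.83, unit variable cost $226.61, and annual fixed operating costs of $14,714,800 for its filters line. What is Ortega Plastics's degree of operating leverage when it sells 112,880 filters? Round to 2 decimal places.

Contribution at this volume is 112,880 × $235.22 = $26,551,633.60.
Operating income = contribution − fixed costs = $26,551,633.60 − $14,714,800 = $11,836,833.60.
DOL = contribution ÷ EBIT = $26,551,633.60 ÷ $11,836,833.60 = 2.2431.

2.24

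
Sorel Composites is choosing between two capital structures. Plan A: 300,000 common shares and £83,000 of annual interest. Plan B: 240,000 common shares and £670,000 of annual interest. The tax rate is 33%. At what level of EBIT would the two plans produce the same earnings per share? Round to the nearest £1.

At indifference, (EBIT − 83,000)(1 − t)/300,000 = (EBIT − 670,000)(1 − t)/240,000.
Cancelling (1 − t) and cross-multiplying: 240,000·(EBIT − 83,000) = 300,000·(EBIT − 670,000).
Solving, EBIT = (670,000·300,000 − 83,000·240,000) / (300,000 − 240,000) = 181,080,000,000 / 60,000 = 3,018,000.00.

£3,018,000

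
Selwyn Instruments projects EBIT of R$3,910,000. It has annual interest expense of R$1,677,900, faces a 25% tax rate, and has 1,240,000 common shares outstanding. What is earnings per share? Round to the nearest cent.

Pre-tax income = R$3,910,000 − R$1,677,900.00 = R$2,232,100.00.
After tax at 25%: net income = R$2,232,100.00 × 0.75 = R$1,674,075.00.
Per share: R$1,674,075.00 / 1,240,000 shares = R$1.35.

R$1.35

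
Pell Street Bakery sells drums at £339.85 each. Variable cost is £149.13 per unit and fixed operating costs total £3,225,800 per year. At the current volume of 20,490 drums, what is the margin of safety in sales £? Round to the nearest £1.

Each unit contributes £339.85 − £149.13 = £190.72. Break-even units = £3,225,800 ÷ £190.72 = 16,913.80; break-even revenue = 16,913.80 × £339.85 = £5,748,155.04.
Actual sales revenue = 20,490 × £339.85 = £6,963,526.50.
Margin of safety = £6,963,526.50 − £5,748,155.04 = £1,215,371.

£1,215,371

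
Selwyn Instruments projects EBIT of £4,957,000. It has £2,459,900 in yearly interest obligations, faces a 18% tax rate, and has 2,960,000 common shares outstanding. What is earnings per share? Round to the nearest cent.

Interest = £2,459,900.00, so EBT = £4,957,000 − £2,459,900.00 = £2,497,100.00.
Net income = £2,497,100.00 × (1 − 0.18) = £2,047,622.00.
Per share: £2,047,622.00 / 2,960,000 shares = £0.69.

£0.69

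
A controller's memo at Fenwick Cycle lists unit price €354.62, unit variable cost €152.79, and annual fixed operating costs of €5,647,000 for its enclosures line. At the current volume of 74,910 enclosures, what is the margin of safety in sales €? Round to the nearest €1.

Each unit contributes €354.62 − €152.79 = €201.83. Break-even units = €5,647,000 ÷ €201.83 = 27,978.99; break-even revenue = 27,978.99 × €354.62 = €9,921,910.22.
Actual sales revenue = 74,910 × €354.62 = €26,564,584.20.
Margin of safety = €26,564,584.20 − €9,921,910.22 = €16,642,674.

€16,642,674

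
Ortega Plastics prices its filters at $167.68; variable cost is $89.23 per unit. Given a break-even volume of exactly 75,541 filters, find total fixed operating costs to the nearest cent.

$5,926,191.45

Contribution margin per unit = $167.68 − $89.23 = $78.45.
Fixed costs = break-even units × CM = 75,541 × $78.45 = $5,926,191.45.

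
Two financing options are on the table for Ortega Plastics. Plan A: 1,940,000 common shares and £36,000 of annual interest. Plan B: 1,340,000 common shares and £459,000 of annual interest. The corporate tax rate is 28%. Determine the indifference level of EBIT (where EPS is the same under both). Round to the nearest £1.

At indifference, (EBIT − 36,000)(1 − t)/1,940,000 = (EBIT − 459,000)(1 − t)/1,340,000.
Cancelling (1 − t) and cross-multiplying: 1,340,000·(EBIT − 36,000) = 1,940,000·(EBIT − 459,000).
Solving, EBIT = (459,000·1,940,000 − 36,000·1,340,000) / (1,940,000 − 1,340,000) = 842,220,000,000 / 600,000 = 1,403,700.00.

£1,403,700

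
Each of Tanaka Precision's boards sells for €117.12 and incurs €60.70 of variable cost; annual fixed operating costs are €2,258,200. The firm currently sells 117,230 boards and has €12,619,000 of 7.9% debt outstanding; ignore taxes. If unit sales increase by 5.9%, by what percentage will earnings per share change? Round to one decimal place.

+11.6%

Total contribution margin = 117,230 × €56.42 = €6,614,116.60.
Operating income = contribution − fixed costs = €6,614,116.60 − €2,258,200 = €4,355,916.60.
After interest of €996,901.00, pre-tax earnings = €3,359,015.60.
DCL = total CM / (EBIT − I) = €6,614,116.60 / €3,359,015.60 = 1.9691.
%ΔEPS = DCL × %ΔSales = 1.9691 × +5.9% = +11.6%.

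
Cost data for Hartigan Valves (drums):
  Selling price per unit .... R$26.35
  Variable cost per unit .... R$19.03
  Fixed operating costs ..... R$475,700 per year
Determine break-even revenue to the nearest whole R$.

R$1,712,390

CM per unit = R$26.35 − R$19.03 = R$7.32; CM ratio = R$7.32 / R$26.35 = 0.2778.
Break-even revenue = fixed costs × price ÷ CM = R$475,700 × R$26.35 ÷ R$7.32 = R$1,712,390.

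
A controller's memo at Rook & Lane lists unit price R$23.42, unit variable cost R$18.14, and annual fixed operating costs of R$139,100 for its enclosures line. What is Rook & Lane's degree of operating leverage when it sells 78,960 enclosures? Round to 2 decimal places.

1.50

Total contribution margin = 78,960 × R$5.28 = R$416,908.80.
Operating income = contribution − fixed costs = R$416,908.80 − R$139,100 = R$277,808.80.
So DOL = total CM / EBIT = R$416,908.80 / R$277,808.80 = 1.5007.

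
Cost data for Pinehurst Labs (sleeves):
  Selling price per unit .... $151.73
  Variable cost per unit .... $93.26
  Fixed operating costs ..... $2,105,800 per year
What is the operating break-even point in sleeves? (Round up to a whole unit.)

36,016 sleeves

Each unit contributes $151.73 − $93.26 = $58.47.
Units to break even: $2,105,800 ÷ $58.47 = 36,015.05, rounded up to 36,016.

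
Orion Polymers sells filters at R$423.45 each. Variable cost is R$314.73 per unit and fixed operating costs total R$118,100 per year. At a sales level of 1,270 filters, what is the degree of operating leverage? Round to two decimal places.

6.91

At 1,270 units, contribution = 1,270 × R$108.72 = R$138,074.40.
Operating income = contribution − fixed costs = R$138,074.40 − R$118,100 = R$19,974.40.
Degree of operating leverage = R$138,074.40 / R$19,974.40 = 6.9126.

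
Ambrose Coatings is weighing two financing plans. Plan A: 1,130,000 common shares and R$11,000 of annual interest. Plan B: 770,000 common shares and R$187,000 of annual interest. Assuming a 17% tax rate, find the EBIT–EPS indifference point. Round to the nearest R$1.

Set EPS_A = EPS_B: (EBIT − R$11,000)(1 − 0.17) ÷ 1,130,000 = (EBIT − R$187,000)(1 − 0.17) ÷ 770,000.
Cancelling (1 − t) and cross-multiplying: 770,000·(EBIT − 11,000) = 1,130,000·(EBIT − 187,000).
Solving, EBIT = (187,000·1,130,000 − 11,000·770,000) / (1,130,000 − 770,000) = 202,840,000,000 / 360,000 = 563,444.44.

R$563,444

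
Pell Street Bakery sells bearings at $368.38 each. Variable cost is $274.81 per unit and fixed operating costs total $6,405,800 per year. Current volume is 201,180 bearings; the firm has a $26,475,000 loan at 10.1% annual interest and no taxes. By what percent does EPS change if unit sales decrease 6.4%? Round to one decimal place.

-12.4%

Total contribution margin = 201,180 × $93.57 = $18,824,412.60.
Subtracting fixed costs: EBIT = $18,824,412.60 − $6,405,800 = $12,418,612.60.
Interest = $2,673,975.00, so EBIT − I = $9,744,637.60.
Degree of combined leverage = contribution ÷ (EBIT − I) = $18,824,412.60 ÷ $9,744,637.60 = 1.9318.
%ΔEPS = DCL × %ΔSales = 1.9318 × -6.4% = -12.4%.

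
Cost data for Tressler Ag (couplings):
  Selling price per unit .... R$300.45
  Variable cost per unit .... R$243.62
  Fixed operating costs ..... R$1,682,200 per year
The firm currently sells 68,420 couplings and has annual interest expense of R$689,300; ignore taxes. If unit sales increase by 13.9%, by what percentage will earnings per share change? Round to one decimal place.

+35.6%

Contribution at this volume is 68,420 × R$56.83 = R$3,888,308.60.
Operating income = contribution − fixed costs = R$3,888,308.60 − R$1,682,200 = R$2,206,108.60.
Interest = R$689,300.00, so EBIT − I = R$1,516,808.60.
Degree of combined leverage = contribution ÷ (EBIT − I) = R$3,888,308.60 ÷ R$1,516,808.60 = 2.5635.
EPS therefore changes by 2.5635 × (+13.9%) = +35.6%.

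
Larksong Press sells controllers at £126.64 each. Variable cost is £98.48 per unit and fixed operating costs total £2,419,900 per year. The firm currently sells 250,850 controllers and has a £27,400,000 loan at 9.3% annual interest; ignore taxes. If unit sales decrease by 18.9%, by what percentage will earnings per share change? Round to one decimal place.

-63.7%

Contribution at this volume is 250,850 × £28.16 = £7,063,936.00.
Subtracting fixed costs: EBIT = £7,063,936.00 − £2,419,900 = £4,644,036.00.
After interest of £2,548,200.00, pre-tax earnings = £2,095,836.00.
Degree of combined leverage = contribution ÷ (EBIT − I) = £7,063,936.00 ÷ £2,095,836.00 = 3.3705.
EPS therefore changes by 3.3705 × (-18.9%) = -63.7%.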